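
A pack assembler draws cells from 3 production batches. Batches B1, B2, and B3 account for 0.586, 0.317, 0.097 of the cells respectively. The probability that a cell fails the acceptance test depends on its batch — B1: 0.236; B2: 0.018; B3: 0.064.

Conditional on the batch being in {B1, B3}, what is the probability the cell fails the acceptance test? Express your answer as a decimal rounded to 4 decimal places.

P(F|S) ≈ 0.2116

Let S = {B1, B3}.
P(S) = 0.586 + 0.097 = 0.683.
P(F ∩ S) = 0.236·0.586 + 0.064·0.097 = 0.138296 + 0.006208 = 0.144504.
P(F | S) = 0.144504 / 0.683 = 0.211572…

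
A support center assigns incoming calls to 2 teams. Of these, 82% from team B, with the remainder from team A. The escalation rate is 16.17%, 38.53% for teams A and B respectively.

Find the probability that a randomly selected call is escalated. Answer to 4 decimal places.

P(A) = 1 − (0.82) = 0.18.
P(E) = P(E|A)·P(A) + P(E|B)·P(B)
      = 0.1617·0.18 + 0.3853·0.82
      = 0.029106 + 0.315946 = 0.345052

P(E) ≈ 0.3451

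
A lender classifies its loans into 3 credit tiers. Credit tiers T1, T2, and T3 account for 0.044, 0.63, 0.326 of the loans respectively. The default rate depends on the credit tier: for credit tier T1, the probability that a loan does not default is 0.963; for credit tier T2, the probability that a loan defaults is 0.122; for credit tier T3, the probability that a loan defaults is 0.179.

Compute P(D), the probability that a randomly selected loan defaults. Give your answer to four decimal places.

P(D) ≈ 0.1368

P(D|T1) = 1 − 0.963 = 0.037.
Summing over the partition,
P(D) = P(D|T1)·P(T1) + P(D|T2)·P(T2) + P(D|T3)·P(T3)
      = 0.037·0.044 + 0.122·0.63 + 0.179·0.326
      = 0.001628 + 0.07686 + 0.058354 = 0.136842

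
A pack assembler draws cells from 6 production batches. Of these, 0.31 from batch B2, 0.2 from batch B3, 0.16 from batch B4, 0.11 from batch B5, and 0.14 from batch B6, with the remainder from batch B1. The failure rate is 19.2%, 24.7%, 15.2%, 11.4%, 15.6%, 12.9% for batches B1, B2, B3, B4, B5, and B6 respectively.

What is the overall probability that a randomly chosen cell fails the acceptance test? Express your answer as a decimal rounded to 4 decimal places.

P(F) ≈ 0.1758

P(B1) = 1 − (0.31 + 0.2 + 0.16 + 0.11 + 0.14) = 0.08.
P(F) = P(F|B1)·P(B1) + P(F|B2)·P(B2) + P(F|B3)·P(B3) + P(F|B4)·P(B4) + P(F|B5)·P(B5) + P(F|B6)·P(B6)
      = 0.192·0.08 + 0.247·0.31 + 0.152·0.2 + 0.114·0.16 + 0.156·0.11 + 0.129·0.14
      = 0.01536 + 0.07657 + 0.0304 + 0.01824 + 0.01716 + 0.01806 = 0.17579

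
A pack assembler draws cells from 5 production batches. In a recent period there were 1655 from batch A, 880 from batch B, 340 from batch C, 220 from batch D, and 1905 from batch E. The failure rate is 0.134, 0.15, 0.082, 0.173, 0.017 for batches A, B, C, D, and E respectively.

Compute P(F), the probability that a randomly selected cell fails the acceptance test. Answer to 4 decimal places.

Total: 1655 + 880 + 340 + 220 + 1905 = 5000.
P(A) = 1655/5000 = 0.331. P(B) = 880/5000 = 0.176. P(C) = 340/5000 = 0.068. P(D) = 220/5000 = 0.044. P(E) = 1905/5000 = 0.381.
Using total probability over the partition,
P(F) = P(F|A)·P(A) + P(F|B)·P(B) + P(F|C)·P(C) + P(F|D)·P(D) + P(F|E)·P(E)
      = 0.134·0.331 + 0.15·0.176 + 0.082·0.068 + 0.173·0.044 + 0.017·0.381
      = 0.044354 + 0.0264 + 0.005576 + 0.007612 + 0.006477 = 0.090419

0.0904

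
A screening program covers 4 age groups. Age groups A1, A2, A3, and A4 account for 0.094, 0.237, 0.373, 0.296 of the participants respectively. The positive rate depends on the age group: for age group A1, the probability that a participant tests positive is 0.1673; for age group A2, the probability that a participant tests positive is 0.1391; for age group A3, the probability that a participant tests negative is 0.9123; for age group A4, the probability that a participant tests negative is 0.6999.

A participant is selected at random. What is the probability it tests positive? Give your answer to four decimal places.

0.1702

P(T|A3) = 1 − 0.9123 = 0.0877.
P(T|A4) = 1 − 0.6999 = 0.3001.
Summing over the partition,
P(T) = P(T|A1)·P(A1) + P(T|A2)·P(A2) + P(T|A3)·P(A3) + P(T|A4)·P(A4)
      = 0.1673·0.094 + 0.1391·0.237 + 0.0877·0.373 + 0.3001·0.296
      = 0.0157262 + 0.0329667 + 0.0327121 + 0.0888296 = 0.1702346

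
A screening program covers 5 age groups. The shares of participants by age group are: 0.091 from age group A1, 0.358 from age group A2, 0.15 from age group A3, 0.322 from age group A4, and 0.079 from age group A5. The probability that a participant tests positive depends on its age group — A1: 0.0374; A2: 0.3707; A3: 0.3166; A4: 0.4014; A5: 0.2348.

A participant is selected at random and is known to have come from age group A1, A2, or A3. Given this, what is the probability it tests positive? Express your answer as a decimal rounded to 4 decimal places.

0.3065

Let S = {A1, A2, A3}.
P(S) = 0.091 + 0.358 + 0.15 = 0.599.
P(T ∩ S) = 0.0374·0.091 + 0.3707·0.358 + 0.3166·0.15 = 0.0034034 + 0.1327106 + 0.04749 = 0.183604.
P(T | S) = 0.183604 / 0.599 = 0.306518…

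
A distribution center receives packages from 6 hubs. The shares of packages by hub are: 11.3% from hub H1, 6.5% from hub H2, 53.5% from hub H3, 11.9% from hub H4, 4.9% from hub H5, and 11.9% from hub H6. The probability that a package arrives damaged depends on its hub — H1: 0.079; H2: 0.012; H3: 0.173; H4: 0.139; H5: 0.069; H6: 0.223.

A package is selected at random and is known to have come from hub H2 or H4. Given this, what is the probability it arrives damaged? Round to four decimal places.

Let S = {H2, H4}.
P(S) = 0.065 + 0.119 = 0.184.
P(D ∩ S) = 0.012·0.065 + 0.139·0.119 = 0.00078 + 0.016541 = 0.017321.
P(D | S) = 0.017321 / 0.184 = 0.094136…

P(D|S) ≈ 0.0941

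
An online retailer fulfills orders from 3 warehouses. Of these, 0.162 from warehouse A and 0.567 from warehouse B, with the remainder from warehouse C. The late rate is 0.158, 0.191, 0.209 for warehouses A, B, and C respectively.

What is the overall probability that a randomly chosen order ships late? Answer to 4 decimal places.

P(L) ≈ 0.1905

P(C) = 1 − (0.162 + 0.567) = 0.271.
Using total probability over the partition,
P(L) = P(L|A)·P(A) + P(L|B)·P(B) + P(L|C)·P(C)
      = 0.158·0.162 + 0.191·0.567 + 0.209·0.271
      = 0.025596 + 0.108297 + 0.056639 = 0.190532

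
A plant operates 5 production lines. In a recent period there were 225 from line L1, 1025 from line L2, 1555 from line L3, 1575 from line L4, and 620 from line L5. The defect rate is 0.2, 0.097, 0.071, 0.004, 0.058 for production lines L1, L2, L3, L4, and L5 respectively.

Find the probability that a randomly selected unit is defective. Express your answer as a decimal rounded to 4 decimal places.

P(D) ≈ 0.0594

Total: 225 + 1025 + 1555 + 1575 + 620 = 5000.
P(L1) = 225/5000 = 0.045. P(L2) = 1025/5000 = 0.205. P(L3) = 1555/5000 = 0.311. P(L4) = 1575/5000 = 0.315. P(L5) = 620/5000 = 0.124.
P(D) = P(D|L1)·P(L1) + P(D|L2)·P(L2) + P(D|L3)·P(L3) + P(D|L4)·P(L4) + P(D|L5)·P(L5)
      = 0.2·0.045 + 0.097·0.205 + 0.071·0.311 + 0.004·0.315 + 0.058·0.124
      = 0.009 + 0.019885 + 0.022081 + 0.00126 + 0.007192 = 0.059418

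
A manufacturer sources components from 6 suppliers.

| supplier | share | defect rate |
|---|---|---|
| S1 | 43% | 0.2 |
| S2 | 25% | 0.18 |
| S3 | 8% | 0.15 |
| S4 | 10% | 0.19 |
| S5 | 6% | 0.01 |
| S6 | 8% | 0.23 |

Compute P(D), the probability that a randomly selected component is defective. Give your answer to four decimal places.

P(D) ≈ 0.1810

By the law of total probability,
P(D) = P(D|S1)·P(S1) + P(D|S2)·P(S2) + P(D|S3)·P(S3) + P(D|S4)·P(S4) + P(D|S5)·P(S5) + P(D|S6)·P(S6)
      = 0.2·0.43 + 0.18·0.25 + 0.15·0.08 + 0.19·0.1 + 0.01·0.06 + 0.23·0.08
      = 0.086 + 0.045 + 0.012 + 0.019 + 0.0006 + 0.0184 = 0.181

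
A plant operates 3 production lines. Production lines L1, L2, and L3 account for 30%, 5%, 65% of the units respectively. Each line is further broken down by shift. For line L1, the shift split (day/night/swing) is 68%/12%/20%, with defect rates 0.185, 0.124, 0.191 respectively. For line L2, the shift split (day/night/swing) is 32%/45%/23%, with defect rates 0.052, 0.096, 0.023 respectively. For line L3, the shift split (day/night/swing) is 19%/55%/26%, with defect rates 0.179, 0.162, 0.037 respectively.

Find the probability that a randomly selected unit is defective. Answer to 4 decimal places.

P(D) ≈ 0.1432

P(D|L1) = 0.68·0.185 + 0.12·0.124 + 0.2·0.191 = 0.1258 + 0.01488 + 0.0382 = 0.17888
P(D|L2) = 0.32·0.052 + 0.45·0.096 + 0.23·0.023 = 0.01664 + 0.0432 + 0.00529 = 0.06513
P(D|L3) = 0.19·0.179 + 0.55·0.162 + 0.26·0.037 = 0.03401 + 0.0891 + 0.00962 = 0.13273
By total probability over the outer partition,
P(D) = 0.3·0.17888 + 0.05·0.06513 + 0.65·0.13273
      = 0.053664 + 0.0032565 + 0.0862745 = 0.143195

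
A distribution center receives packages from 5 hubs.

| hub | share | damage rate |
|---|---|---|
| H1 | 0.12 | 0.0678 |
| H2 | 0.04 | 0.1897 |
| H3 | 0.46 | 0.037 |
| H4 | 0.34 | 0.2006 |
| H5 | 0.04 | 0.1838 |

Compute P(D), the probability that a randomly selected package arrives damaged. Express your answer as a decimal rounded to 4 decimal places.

Summing over the partition,
P(D) = P(D|H1)·P(H1) + P(D|H2)·P(H2) + P(D|H3)·P(H3) + P(D|H4)·P(H4) + P(D|H5)·P(H5)
      = 0.0678·0.12 + 0.1897·0.04 + 0.037·0.46 + 0.2006·0.34 + 0.1838·0.04
      = 0.008136 + 0.007588 + 0.01702 + 0.068204 + 0.007352 = 0.1083

0.1083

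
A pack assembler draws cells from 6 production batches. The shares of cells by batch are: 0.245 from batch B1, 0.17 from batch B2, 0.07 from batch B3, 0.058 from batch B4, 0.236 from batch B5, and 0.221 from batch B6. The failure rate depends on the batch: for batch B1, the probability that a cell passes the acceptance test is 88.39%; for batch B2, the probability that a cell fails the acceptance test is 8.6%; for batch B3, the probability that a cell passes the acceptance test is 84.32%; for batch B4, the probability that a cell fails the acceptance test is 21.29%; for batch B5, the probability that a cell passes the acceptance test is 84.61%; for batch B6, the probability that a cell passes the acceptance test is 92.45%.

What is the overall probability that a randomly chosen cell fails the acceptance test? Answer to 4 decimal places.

0.1194

P(F|B1) = 1 − 0.8839 = 0.1161.
P(F|B3) = 1 − 0.8432 = 0.1568.
P(F|B5) = 1 − 0.8461 = 0.1539.
P(F|B6) = 1 − 0.9245 = 0.0755.
P(F) = P(F|B1)·P(B1) + P(F|B2)·P(B2) + P(F|B3)·P(B3) + P(F|B4)·P(B4) + P(F|B5)·P(B5) + P(F|B6)·P(B6)
      = 0.1161·0.245 + 0.086·0.17 + 0.1568·0.07 + 0.2129·0.058 + 0.1539·0.236 + 0.0755·0.221
      = 0.0284445 + 0.01462 + 0.010976 + 0.0123482 + 0.0363204 + 0.0166855 = 0.1193946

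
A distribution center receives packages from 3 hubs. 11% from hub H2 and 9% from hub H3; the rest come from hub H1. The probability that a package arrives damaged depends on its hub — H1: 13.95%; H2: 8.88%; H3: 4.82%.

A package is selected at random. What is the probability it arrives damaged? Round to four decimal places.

P(H1) = 1 − (0.11 + 0.09) = 0.8.
P(D) = P(D|H1)·P(H1) + P(D|H2)·P(H2) + P(D|H3)·P(H3)
      = 0.1395·0.8 + 0.0888·0.11 + 0.0482·0.09
      = 0.1116 + 0.009768 + 0.004338 = 0.125706

P(D) ≈ 0.1257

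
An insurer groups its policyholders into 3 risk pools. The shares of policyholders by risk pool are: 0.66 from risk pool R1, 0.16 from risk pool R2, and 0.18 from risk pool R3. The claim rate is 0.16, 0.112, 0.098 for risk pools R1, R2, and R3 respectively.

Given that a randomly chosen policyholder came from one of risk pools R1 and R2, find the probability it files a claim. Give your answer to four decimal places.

Let S = {R1, R2}.
P(S) = 0.66 + 0.16 = 0.82.
P(C ∩ S) = 0.16·0.66 + 0.112·0.16 = 0.1056 + 0.01792 = 0.12352.
P(C | S) = 0.12352 / 0.82 = 0.150634…

P(C|S) ≈ 0.1506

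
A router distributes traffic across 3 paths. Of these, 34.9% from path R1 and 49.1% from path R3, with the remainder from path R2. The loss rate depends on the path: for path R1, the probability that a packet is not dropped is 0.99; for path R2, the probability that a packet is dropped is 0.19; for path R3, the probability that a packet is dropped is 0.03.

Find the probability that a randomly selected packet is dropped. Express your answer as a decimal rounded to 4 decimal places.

P(R2) = 1 − (0.349 + 0.491) = 0.16.
P(L|R1) = 1 − 0.99 = 0.01.
P(L) = P(L|R1)·P(R1) + P(L|R2)·P(R2) + P(L|R3)·P(R3)
      = 0.01·0.349 + 0.19·0.16 + 0.03·0.491
      = 0.00349 + 0.0304 + 0.01473 = 0.04862

P(L) ≈ 0.0486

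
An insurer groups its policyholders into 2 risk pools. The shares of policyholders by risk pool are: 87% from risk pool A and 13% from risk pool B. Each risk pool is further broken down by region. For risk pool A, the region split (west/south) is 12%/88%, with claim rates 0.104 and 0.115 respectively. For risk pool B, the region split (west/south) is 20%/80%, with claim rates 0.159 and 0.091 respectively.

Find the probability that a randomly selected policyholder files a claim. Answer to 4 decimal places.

0.1125

P(C|A) = 0.12·0.104 + 0.88·0.115 = 0.01248 + 0.1012 = 0.11368
P(C|B) = 0.2·0.159 + 0.8·0.091 = 0.0318 + 0.0728 = 0.1046
Then overall,
P(C) = 0.87·0.11368 + 0.13·0.1046
      = 0.0989016 + 0.013598 = 0.1124996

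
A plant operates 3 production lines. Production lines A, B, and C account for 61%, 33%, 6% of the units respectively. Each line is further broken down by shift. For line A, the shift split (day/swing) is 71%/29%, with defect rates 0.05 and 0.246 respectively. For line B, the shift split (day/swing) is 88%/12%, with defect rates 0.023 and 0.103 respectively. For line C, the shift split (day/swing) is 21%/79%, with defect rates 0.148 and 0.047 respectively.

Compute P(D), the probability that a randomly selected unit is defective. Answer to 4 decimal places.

P(D|A) = 0.71·0.05 + 0.29·0.246 = 0.0355 + 0.07134 = 0.10684
P(D|B) = 0.88·0.023 + 0.12·0.103 = 0.02024 + 0.01236 = 0.0326
P(D|C) = 0.21·0.148 + 0.79·0.047 = 0.03108 + 0.03713 = 0.06821
Then overall,
P(D) = 0.61·0.10684 + 0.33·0.0326 + 0.06·0.06821
      = 0.0651724 + 0.010758 + 0.0040926 = 0.080023

0.0800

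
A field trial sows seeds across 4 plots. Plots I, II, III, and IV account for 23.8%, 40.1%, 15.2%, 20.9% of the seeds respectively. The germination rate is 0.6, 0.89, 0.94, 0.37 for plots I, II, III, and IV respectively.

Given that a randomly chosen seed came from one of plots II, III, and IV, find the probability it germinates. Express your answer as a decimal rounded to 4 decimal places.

Let S = {II, III, IV}.
P(S) = 0.401 + 0.152 + 0.209 = 0.762.
P(G ∩ S) = 0.89·0.401 + 0.94·0.152 + 0.37·0.209 = 0.35689 + 0.14288 + 0.07733 = 0.5771.
P(G | S) = 0.5771 / 0.762 = 0.757349…

0.7573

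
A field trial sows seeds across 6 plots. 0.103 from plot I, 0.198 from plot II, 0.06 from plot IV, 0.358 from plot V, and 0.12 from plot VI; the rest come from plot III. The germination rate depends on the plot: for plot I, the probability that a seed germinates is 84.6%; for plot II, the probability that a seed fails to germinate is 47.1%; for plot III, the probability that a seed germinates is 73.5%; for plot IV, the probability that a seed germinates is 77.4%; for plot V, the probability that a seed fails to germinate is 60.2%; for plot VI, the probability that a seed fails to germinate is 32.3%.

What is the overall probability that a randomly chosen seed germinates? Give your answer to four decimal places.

P(G) ≈ 0.5804

P(III) = 1 − (0.103 + 0.198 + 0.06 + 0.358 + 0.12) = 0.161.
P(G|II) = 1 − 0.471 = 0.529.
P(G|V) = 1 − 0.602 = 0.398.
P(G|VI) = 1 − 0.323 = 0.677.
P(G) = P(G|I)·P(I) + P(G|II)·P(II) + P(G|III)·P(III) + P(G|IV)·P(IV) + P(G|V)·P(V) + P(G|VI)·P(VI)
      = 0.846·0.103 + 0.529·0.198 + 0.735·0.161 + 0.774·0.06 + 0.398·0.358 + 0.677·0.12
      = 0.087138 + 0.104742 + 0.118335 + 0.04644 + 0.142484 + 0.08124 = 0.580379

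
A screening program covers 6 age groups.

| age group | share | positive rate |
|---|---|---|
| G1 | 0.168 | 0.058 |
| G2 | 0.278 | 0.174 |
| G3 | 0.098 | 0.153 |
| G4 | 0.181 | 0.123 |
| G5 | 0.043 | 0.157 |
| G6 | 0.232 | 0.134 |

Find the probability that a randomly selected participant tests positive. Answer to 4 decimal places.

Using total probability over the partition,
P(T) = P(T|G1)·P(G1) + P(T|G2)·P(G2) + P(T|G3)·P(G3) + P(T|G4)·P(G4) + P(T|G5)·P(G5) + P(T|G6)·P(G6)
      = 0.058·0.168 + 0.174·0.278 + 0.153·0.098 + 0.123·0.181 + 0.157·0.043 + 0.134·0.232
      = 0.009744 + 0.048372 + 0.014994 + 0.022263 + 0.006751 + 0.031088 = 0.133212

P(T) ≈ 0.1332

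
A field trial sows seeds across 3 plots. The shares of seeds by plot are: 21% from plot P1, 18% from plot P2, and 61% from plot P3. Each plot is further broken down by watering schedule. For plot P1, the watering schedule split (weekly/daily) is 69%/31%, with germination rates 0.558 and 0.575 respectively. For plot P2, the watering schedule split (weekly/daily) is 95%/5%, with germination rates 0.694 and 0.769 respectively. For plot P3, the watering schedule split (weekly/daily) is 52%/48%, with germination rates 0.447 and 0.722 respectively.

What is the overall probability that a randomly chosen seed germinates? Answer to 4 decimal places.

P(G) ≈ 0.5971

P(G|P1) = 0.69·0.558 + 0.31·0.575 = 0.38502 + 0.17825 = 0.56327
P(G|P2) = 0.95·0.694 + 0.05·0.769 = 0.6593 + 0.03845 = 0.69775
P(G|P3) = 0.52·0.447 + 0.48·0.722 = 0.23244 + 0.34656 = 0.579
Then overall,
P(G) = 0.21·0.56327 + 0.18·0.69775 + 0.61·0.579
      = 0.1182867 + 0.125595 + 0.35319 = 0.5970717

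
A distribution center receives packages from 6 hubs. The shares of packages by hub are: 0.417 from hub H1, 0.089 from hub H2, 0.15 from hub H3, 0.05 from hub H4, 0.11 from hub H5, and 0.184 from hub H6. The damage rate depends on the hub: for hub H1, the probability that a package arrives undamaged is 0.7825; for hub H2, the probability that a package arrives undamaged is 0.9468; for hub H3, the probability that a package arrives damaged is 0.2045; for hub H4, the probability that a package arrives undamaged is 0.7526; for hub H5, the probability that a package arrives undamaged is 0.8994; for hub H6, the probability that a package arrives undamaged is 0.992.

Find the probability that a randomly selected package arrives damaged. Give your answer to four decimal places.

P(D|H1) = 1 − 0.7825 = 0.2175.
P(D|H2) = 1 − 0.9468 = 0.0532.
P(D|H4) = 1 − 0.7526 = 0.2474.
P(D|H5) = 1 − 0.8994 = 0.1006.
P(D|H6) = 1 − 0.992 = 0.008.
P(D) = P(D|H1)·P(H1) + P(D|H2)·P(H2) + P(D|H3)·P(H3) + P(D|H4)·P(H4) + P(D|H5)·P(H5) + P(D|H6)·P(H6)
      = 0.2175·0.417 + 0.0532·0.089 + 0.2045·0.15 + 0.2474·0.05 + 0.1006·0.11 + 0.008·0.184
      = 0.0906975 + 0.0047348 + 0.030675 + 0.01237 + 0.011066 + 0.001472 = 0.1510153

P(D) ≈ 0.1510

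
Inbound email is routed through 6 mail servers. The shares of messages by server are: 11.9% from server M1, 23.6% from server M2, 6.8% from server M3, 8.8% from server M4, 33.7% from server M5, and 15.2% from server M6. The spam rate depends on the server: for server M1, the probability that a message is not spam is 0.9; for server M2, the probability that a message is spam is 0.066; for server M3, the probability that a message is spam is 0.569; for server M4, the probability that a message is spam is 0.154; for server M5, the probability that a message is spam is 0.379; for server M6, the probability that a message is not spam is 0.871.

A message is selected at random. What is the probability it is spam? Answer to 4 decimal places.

P(S|M1) = 1 − 0.9 = 0.1.
P(S|M6) = 1 − 0.871 = 0.129.
By the law of total probability,
P(S) = P(S|M1)·P(M1) + P(S|M2)·P(M2) + P(S|M3)·P(M3) + P(S|M4)·P(M4) + P(S|M5)·P(M5) + P(S|M6)·P(M6)
      = 0.1·0.119 + 0.066·0.236 + 0.569·0.068 + 0.154·0.088 + 0.379·0.337 + 0.129·0.152
      = 0.0119 + 0.015576 + 0.038692 + 0.013552 + 0.127723 + 0.019608 = 0.227051

0.2271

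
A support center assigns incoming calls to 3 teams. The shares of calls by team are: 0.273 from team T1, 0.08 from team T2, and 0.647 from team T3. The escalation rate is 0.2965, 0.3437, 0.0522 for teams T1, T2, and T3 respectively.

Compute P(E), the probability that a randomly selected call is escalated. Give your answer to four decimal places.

P(E) ≈ 0.1422

Summing over the partition,
P(E) = P(E|T1)·P(T1) + P(E|T2)·P(T2) + P(E|T3)·P(T3)
      = 0.2965·0.273 + 0.3437·0.08 + 0.0522·0.647
      = 0.0809445 + 0.027496 + 0.0337734 = 0.1422139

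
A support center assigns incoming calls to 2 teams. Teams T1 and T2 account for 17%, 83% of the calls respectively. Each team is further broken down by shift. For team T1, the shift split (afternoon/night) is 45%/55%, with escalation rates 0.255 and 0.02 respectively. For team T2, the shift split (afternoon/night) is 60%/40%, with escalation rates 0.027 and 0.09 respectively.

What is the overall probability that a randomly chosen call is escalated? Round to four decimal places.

P(E|T1) = 0.45·0.255 + 0.55·0.02 = 0.11475 + 0.011 = 0.12575
P(E|T2) = 0.6·0.027 + 0.4·0.09 = 0.0162 + 0.036 = 0.0522
By total probability over the outer partition,
P(E) = 0.17·0.12575 + 0.83·0.0522
      = 0.0213775 + 0.043326 = 0.0647035

P(E) ≈ 0.0647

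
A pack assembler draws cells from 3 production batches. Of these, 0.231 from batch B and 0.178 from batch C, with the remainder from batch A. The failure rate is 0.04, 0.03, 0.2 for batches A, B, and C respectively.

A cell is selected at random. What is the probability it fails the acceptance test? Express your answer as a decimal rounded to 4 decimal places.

P(F) ≈ 0.0662

P(A) = 1 − (0.231 + 0.178) = 0.591.
P(F) = P(F|A)·P(A) + P(F|B)·P(B) + P(F|C)·P(C)
      = 0.04·0.591 + 0.03·0.231 + 0.2·0.178
      = 0.02364 + 0.00693 + 0.0356 = 0.06617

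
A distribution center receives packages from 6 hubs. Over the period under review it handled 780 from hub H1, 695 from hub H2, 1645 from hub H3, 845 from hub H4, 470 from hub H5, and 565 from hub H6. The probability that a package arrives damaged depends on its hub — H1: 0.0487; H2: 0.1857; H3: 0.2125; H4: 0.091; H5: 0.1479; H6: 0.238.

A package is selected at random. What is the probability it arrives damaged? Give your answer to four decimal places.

0.1595

Total: 780 + 695 + 1645 + 845 + 470 + 565 = 5000.
P(H1) = 780/5000 = 0.156. P(H2) = 695/5000 = 0.139. P(H3) = 1645/5000 = 0.329. P(H4) = 845/5000 = 0.169. P(H5) = 470/5000 = 0.094. P(H6) = 565/5000 = 0.113.
Using total probability over the partition,
P(D) = P(D|H1)·P(H1) + P(D|H2)·P(H2) + P(D|H3)·P(H3) + P(D|H4)·P(H4) + P(D|H5)·P(H5) + P(D|H6)·P(H6)
      = 0.0487·0.156 + 0.1857·0.139 + 0.2125·0.329 + 0.091·0.169 + 0.1479·0.094 + 0.238·0.113
      = 0.0075972 + 0.0258123 + 0.0699125 + 0.015379 + 0.0139026 + 0.026894 = 0.1594976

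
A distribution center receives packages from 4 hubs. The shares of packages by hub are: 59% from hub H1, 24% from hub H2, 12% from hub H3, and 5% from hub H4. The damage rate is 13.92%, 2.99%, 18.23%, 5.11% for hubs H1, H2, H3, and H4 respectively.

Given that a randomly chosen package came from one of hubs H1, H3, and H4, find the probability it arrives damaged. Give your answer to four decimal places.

Let S = {H1, H3, H4}.
P(S) = 0.59 + 0.12 + 0.05 = 0.76.
P(D ∩ S) = 0.1392·0.59 + 0.1823·0.12 + 0.0511·0.05 = 0.082128 + 0.021876 + 0.002555 = 0.106559.
P(D | S) = 0.106559 / 0.76 = 0.140209…

0.1402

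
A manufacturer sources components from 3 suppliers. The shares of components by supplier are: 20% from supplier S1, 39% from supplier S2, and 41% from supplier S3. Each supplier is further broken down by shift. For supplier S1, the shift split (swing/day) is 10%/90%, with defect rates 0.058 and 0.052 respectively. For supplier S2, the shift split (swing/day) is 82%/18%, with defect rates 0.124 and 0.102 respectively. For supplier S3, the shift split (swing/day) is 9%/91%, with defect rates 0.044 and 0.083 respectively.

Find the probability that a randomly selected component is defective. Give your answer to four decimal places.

P(D|S1) = 0.1·0.058 + 0.9·0.052 = 0.0058 + 0.0468 = 0.0526
P(D|S2) = 0.82·0.124 + 0.18·0.102 = 0.10168 + 0.01836 = 0.12004
P(D|S3) = 0.09·0.044 + 0.91·0.083 = 0.00396 + 0.07553 = 0.07949
By total probability over the outer partition,
P(D) = 0.2·0.0526 + 0.39·0.12004 + 0.41·0.07949
      = 0.01052 + 0.0468156 + 0.0325909 = 0.0899265

P(D) ≈ 0.0899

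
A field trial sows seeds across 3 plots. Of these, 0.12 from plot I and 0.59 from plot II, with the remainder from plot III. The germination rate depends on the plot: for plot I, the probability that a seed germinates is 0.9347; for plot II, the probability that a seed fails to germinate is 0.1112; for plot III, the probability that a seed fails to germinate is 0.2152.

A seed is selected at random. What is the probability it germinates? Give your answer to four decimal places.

P(G) ≈ 0.8641

P(III) = 1 − (0.12 + 0.59) = 0.29.
P(G|II) = 1 − 0.1112 = 0.8888.
P(G|III) = 1 − 0.2152 = 0.7848.
P(G) = P(G|I)·P(I) + P(G|II)·P(II) + P(G|III)·P(III)
      = 0.9347·0.12 + 0.8888·0.59 + 0.7848·0.29
      = 0.112164 + 0.524392 + 0.227592 = 0.864148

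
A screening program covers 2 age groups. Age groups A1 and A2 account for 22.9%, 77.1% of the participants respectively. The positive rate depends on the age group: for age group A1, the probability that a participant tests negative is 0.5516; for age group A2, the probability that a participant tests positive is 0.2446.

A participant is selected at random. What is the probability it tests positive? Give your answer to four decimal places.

P(T) ≈ 0.2913

P(T|A1) = 1 − 0.5516 = 0.4484.
Using total probability over the partition,
P(T) = P(T|A1)·P(A1) + P(T|A2)·P(A2)
      = 0.4484·0.229 + 0.2446·0.771
      = 0.1026836 + 0.1885866 = 0.2912702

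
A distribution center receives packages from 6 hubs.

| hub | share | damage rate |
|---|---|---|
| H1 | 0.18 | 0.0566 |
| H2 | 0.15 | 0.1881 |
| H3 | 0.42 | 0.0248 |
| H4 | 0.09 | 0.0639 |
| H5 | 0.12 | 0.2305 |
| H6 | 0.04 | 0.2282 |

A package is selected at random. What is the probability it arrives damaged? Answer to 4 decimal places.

Using total probability over the partition,
P(D) = P(D|H1)·P(H1) + P(D|H2)·P(H2) + P(D|H3)·P(H3) + P(D|H4)·P(H4) + P(D|H5)·P(H5) + P(D|H6)·P(H6)
      = 0.0566·0.18 + 0.1881·0.15 + 0.0248·0.42 + 0.0639·0.09 + 0.2305·0.12 + 0.2282·0.04
      = 0.010188 + 0.028215 + 0.010416 + 0.005751 + 0.02766 + 0.009128 = 0.091358

0.0914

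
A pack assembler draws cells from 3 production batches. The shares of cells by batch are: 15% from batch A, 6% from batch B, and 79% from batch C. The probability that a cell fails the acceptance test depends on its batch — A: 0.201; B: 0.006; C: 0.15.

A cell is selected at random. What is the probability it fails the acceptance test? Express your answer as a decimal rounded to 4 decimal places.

P(F) ≈ 0.1490

By the law of total probability,
P(F) = P(F|A)·P(A) + P(F|B)·P(B) + P(F|C)·P(C)
      = 0.201·0.15 + 0.006·0.06 + 0.15·0.79
      = 0.03015 + 0.00036 + 0.1185 = 0.14901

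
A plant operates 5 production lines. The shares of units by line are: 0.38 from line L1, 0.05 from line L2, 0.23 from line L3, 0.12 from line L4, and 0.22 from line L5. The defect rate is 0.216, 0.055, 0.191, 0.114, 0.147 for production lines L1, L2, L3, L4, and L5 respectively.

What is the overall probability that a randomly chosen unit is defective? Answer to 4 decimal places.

P(D) ≈ 0.1748

Summing over the partition,
P(D) = P(D|L1)·P(L1) + P(D|L2)·P(L2) + P(D|L3)·P(L3) + P(D|L4)·P(L4) + P(D|L5)·P(L5)
      = 0.216·0.38 + 0.055·0.05 + 0.191·0.23 + 0.114·0.12 + 0.147·0.22
      = 0.08208 + 0.00275 + 0.04393 + 0.01368 + 0.03234 = 0.17478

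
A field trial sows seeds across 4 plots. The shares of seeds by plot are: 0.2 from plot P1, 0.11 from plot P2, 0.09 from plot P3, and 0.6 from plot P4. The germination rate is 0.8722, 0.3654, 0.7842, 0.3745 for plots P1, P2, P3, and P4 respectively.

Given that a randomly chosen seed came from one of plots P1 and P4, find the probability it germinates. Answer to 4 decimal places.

Let S = {P1, P4}.
P(S) = 0.2 + 0.6 = 0.8.
P(G ∩ S) = 0.8722·0.2 + 0.3745·0.6 = 0.17444 + 0.2247 = 0.39914.
P(G | S) = 0.39914 / 0.8 = 0.498925…

P(G|S) ≈ 0.4989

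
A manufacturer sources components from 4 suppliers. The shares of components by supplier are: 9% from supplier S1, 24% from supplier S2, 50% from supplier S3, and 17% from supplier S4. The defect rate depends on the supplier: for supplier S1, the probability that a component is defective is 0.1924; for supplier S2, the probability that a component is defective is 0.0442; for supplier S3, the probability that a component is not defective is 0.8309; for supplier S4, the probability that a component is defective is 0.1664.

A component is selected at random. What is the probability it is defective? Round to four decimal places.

0.1408

P(D|S3) = 1 − 0.8309 = 0.1691.
Using total probability over the partition,
P(D) = P(D|S1)·P(S1) + P(D|S2)·P(S2) + P(D|S3)·P(S3) + P(D|S4)·P(S4)
      = 0.1924·0.09 + 0.0442·0.24 + 0.1691·0.5 + 0.1664·0.17
      = 0.017316 + 0.010608 + 0.08455 + 0.028288 = 0.140762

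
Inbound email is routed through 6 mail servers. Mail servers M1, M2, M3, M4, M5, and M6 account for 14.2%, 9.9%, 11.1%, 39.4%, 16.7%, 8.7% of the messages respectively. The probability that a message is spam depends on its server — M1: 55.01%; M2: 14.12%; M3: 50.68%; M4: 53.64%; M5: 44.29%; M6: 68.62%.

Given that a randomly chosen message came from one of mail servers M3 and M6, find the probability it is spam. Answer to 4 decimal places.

0.5856

Let J = {M3, M6}.
P(J) = 0.111 + 0.087 = 0.198.
P(S ∩ J) = 0.5068·0.111 + 0.6862·0.087 = 0.0562548 + 0.0596994 = 0.1159542.
P(S | J) = 0.1159542 / 0.198 = 0.585627…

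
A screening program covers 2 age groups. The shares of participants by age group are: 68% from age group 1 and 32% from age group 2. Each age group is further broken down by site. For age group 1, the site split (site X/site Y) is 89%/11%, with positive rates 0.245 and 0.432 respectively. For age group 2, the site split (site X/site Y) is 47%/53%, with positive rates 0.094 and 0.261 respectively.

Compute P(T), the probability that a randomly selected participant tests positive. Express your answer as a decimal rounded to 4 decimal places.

P(T) ≈ 0.2390

P(T|1) = 0.89·0.245 + 0.11·0.432 = 0.21805 + 0.04752 = 0.26557
P(T|2) = 0.47·0.094 + 0.53·0.261 = 0.04418 + 0.13833 = 0.18251
Then overall,
P(T) = 0.68·0.26557 + 0.32·0.18251
      = 0.1805876 + 0.0584032 = 0.2389908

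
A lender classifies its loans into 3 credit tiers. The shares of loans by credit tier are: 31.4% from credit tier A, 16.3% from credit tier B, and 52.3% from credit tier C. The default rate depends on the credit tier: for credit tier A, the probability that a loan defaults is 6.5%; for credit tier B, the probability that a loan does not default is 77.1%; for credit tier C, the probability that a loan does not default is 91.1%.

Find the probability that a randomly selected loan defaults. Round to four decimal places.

P(D|B) = 1 − 0.771 = 0.229.
P(D|C) = 1 − 0.911 = 0.089.
P(D) = P(D|A)·P(A) + P(D|B)·P(B) + P(D|C)·P(C)
      = 0.065·0.314 + 0.229·0.163 + 0.089·0.523
      = 0.02041 + 0.037327 + 0.046547 = 0.104284

0.1043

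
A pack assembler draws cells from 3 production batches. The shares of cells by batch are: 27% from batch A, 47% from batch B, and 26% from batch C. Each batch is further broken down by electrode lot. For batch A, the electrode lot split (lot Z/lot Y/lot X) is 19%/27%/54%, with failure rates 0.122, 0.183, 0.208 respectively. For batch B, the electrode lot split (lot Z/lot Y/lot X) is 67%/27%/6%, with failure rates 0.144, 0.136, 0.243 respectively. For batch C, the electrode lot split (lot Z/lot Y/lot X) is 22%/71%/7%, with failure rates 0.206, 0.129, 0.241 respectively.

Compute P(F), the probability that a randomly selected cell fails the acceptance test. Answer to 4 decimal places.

P(F|A) = 0.19·0.122 + 0.27·0.183 + 0.54·0.208 = 0.02318 + 0.04941 + 0.11232 = 0.18491
P(F|B) = 0.67·0.144 + 0.27·0.136 + 0.06·0.243 = 0.09648 + 0.03672 + 0.01458 = 0.14778
P(F|C) = 0.22·0.206 + 0.71·0.129 + 0.07·0.241 = 0.04532 + 0.09159 + 0.01687 = 0.15378
By total probability over the outer partition,
P(F) = 0.27·0.18491 + 0.47·0.14778 + 0.26·0.15378
      = 0.0499257 + 0.0694566 + 0.0399828 = 0.1593651

P(F) ≈ 0.1594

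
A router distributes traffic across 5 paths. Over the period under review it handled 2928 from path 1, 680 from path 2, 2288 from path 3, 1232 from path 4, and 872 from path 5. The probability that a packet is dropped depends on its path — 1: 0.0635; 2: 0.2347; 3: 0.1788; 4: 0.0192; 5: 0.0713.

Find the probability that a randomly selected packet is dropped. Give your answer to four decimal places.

Total: 2928 + 680 + 2288 + 1232 + 872 = 8000.
P(1) = 2928/8000 = 0.366. P(2) = 680/8000 = 0.085. P(3) = 2288/8000 = 0.286. P(4) = 1232/8000 = 0.154. P(5) = 872/8000 = 0.109.
Summing over the partition,
P(L) = P(L|1)·P(1) + P(L|2)·P(2) + P(L|3)·P(3) + P(L|4)·P(4) + P(L|5)·P(5)
      = 0.0635·0.366 + 0.2347·0.085 + 0.1788·0.286 + 0.0192·0.154 + 0.0713·0.109
      = 0.023241 + 0.0199495 + 0.0511368 + 0.0029568 + 0.0077717 = 0.1050558

0.1051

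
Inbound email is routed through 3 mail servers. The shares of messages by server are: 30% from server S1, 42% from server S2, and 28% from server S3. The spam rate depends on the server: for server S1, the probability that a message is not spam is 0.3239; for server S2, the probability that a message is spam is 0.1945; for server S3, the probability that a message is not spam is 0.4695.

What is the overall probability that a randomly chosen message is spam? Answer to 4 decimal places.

P(S) ≈ 0.4331

P(S|S1) = 1 − 0.3239 = 0.6761.
P(S|S3) = 1 − 0.4695 = 0.5305.
Using total probability over the partition,
P(S) = P(S|S1)·P(S1) + P(S|S2)·P(S2) + P(S|S3)·P(S3)
      = 0.6761·0.3 + 0.1945·0.42 + 0.5305·0.28
      = 0.20283 + 0.08169 + 0.14854 = 0.43306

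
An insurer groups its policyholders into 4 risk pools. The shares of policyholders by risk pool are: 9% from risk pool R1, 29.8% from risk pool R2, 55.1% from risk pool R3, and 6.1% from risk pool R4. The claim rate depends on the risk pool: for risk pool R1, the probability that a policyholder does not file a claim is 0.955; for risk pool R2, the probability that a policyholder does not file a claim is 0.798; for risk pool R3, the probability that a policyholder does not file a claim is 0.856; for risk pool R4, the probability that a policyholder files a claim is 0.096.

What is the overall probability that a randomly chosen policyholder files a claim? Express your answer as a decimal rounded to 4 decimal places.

P(C) ≈ 0.1494

P(C|R1) = 1 − 0.955 = 0.045.
P(C|R2) = 1 − 0.798 = 0.202.
P(C|R3) = 1 − 0.856 = 0.144.
P(C) = P(C|R1)·P(R1) + P(C|R2)·P(R2) + P(C|R3)·P(R3) + P(C|R4)·P(R4)
      = 0.045·0.09 + 0.202·0.298 + 0.144·0.551 + 0.096·0.061
      = 0.00405 + 0.060196 + 0.079344 + 0.005856 = 0.149446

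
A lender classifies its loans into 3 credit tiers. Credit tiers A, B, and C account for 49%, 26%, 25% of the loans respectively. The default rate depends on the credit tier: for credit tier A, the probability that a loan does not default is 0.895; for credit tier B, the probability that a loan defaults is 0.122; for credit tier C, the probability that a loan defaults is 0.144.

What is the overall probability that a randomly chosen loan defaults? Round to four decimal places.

0.1192

P(D|A) = 1 − 0.895 = 0.105.
P(D) = P(D|A)·P(A) + P(D|B)·P(B) + P(D|C)·P(C)
      = 0.105·0.49 + 0.122·0.26 + 0.144·0.25
      = 0.05145 + 0.03172 + 0.036 = 0.11917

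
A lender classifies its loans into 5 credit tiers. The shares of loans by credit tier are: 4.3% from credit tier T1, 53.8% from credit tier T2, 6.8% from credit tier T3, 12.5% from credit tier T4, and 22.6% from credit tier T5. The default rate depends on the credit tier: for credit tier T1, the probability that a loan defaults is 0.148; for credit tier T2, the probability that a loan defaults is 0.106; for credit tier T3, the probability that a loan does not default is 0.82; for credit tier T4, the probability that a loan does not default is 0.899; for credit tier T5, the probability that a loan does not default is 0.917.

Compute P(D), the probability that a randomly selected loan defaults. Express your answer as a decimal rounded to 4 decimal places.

P(D|T3) = 1 − 0.82 = 0.18.
P(D|T4) = 1 − 0.899 = 0.101.
P(D|T5) = 1 − 0.917 = 0.083.
By the law of total probability,
P(D) = P(D|T1)·P(T1) + P(D|T2)·P(T2) + P(D|T3)·P(T3) + P(D|T4)·P(T4) + P(D|T5)·P(T5)
      = 0.148·0.043 + 0.106·0.538 + 0.18·0.068 + 0.101·0.125 + 0.083·0.226
      = 0.006364 + 0.057028 + 0.01224 + 0.012625 + 0.018758 = 0.107015

P(D) ≈ 0.1070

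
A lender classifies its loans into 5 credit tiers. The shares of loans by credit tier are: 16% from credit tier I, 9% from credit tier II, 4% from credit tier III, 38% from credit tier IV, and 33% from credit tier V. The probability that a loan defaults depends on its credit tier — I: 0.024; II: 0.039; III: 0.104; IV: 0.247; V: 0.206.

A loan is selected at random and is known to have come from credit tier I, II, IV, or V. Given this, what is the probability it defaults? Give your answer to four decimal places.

Let S = {I, II, IV, V}.
P(S) = 0.16 + 0.09 + 0.38 + 0.33 = 0.96.
P(D ∩ S) = 0.024·0.16 + 0.039·0.09 + 0.247·0.38 + 0.206·0.33 = 0.00384 + 0.00351 + 0.09386 + 0.06798 = 0.16919.
P(D | S) = 0.16919 / 0.96 = 0.176240…

P(D|S) ≈ 0.1762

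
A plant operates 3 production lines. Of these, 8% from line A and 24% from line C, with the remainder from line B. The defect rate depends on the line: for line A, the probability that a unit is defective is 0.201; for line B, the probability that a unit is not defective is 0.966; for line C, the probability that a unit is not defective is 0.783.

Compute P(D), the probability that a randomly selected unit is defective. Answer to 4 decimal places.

P(D) ≈ 0.0913

P(B) = 1 − (0.08 + 0.24) = 0.68.
P(D|B) = 1 − 0.966 = 0.034.
P(D|C) = 1 − 0.783 = 0.217.
Summing over the partition,
P(D) = P(D|A)·P(A) + P(D|B)·P(B) + P(D|C)·P(C)
      = 0.201·0.08 + 0.034·0.68 + 0.217·0.24
      = 0.01608 + 0.02312 + 0.05208 = 0.09128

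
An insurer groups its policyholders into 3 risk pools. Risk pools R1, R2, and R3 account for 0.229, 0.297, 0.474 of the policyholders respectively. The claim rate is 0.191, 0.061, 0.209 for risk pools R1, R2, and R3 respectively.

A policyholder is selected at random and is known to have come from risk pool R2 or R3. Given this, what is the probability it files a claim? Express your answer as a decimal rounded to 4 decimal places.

Let S = {R2, R3}.
P(S) = 0.297 + 0.474 = 0.771.
P(C ∩ S) = 0.061·0.297 + 0.209·0.474 = 0.018117 + 0.099066 = 0.117183.
P(C | S) = 0.117183 / 0.771 = 0.151988…

P(C|S) ≈ 0.1520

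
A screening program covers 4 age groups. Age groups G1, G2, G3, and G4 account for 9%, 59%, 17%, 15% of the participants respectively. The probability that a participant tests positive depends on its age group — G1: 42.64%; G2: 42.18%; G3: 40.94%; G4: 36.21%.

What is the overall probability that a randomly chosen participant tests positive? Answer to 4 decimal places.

0.4112

Summing over the partition,
P(T) = P(T|G1)·P(G1) + P(T|G2)·P(G2) + P(T|G3)·P(G3) + P(T|G4)·P(G4)
      = 0.4264·0.09 + 0.4218·0.59 + 0.4094·0.17 + 0.3621·0.15
      = 0.038376 + 0.248862 + 0.069598 + 0.054315 = 0.411151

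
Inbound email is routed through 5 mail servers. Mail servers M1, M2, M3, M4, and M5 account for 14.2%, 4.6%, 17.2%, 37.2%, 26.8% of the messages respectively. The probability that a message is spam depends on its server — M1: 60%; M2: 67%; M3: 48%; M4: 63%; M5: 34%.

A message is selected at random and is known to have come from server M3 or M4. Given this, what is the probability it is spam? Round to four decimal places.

Let J = {M3, M4}.
P(J) = 0.172 + 0.372 = 0.544.
P(S ∩ J) = 0.48·0.172 + 0.63·0.372 = 0.08256 + 0.23436 = 0.31692.
P(S | J) = 0.31692 / 0.544 = 0.582574…

P(S|J) ≈ 0.5826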